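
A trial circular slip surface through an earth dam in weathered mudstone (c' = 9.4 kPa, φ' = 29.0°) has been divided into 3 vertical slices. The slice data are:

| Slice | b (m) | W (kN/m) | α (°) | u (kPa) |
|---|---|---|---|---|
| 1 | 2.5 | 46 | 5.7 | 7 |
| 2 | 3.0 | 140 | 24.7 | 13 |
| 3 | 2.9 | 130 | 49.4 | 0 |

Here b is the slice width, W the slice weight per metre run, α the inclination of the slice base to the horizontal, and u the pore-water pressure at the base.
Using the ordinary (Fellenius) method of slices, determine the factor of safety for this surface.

FS = 1.27

Ordinary method of slices: FS = Σ[c'·Δl_i + (W_i cosα_i − u_i·Δl_i)·tanφ'] / Σ W_i sinα_i, with Δl_i = b_i / cosα_i.
Slice 1: Δl = 2.5/cos5.7° = 2.512 m; N'_1 = 46·cos5.7° − 7·2.512 = 28.2; c'Δl = 23.62; W sinα = 4.6
Slice 2: Δl = 3.0/cos24.7° = 3.302 m; N'_2 = 140·cos24.7° − 13·3.302 = 84.3; c'Δl = 31.04; W sinα = 58.5
Slice 3: Δl = 2.9/cos49.4° = 4.456 m; N'_3 = 130·cos49.4° − 0·4.456 = 84.6; c'Δl = 41.89; W sinα = 98.7
Σc'Δl = 96.5 kN/m; ΣN' = 197.0 kN/m; ΣW sinα = 161.8 kN/m
Resisting = 96.5 + 197.0·tan29.0° = 96.5 + 109.2 = 205.8 kN/m
FS = 205.8 / 161.8 = 1.272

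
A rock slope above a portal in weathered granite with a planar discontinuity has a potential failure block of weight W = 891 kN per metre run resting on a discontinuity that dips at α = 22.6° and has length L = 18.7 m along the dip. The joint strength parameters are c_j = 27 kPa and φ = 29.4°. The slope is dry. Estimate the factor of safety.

Resolving the block weight along and normal to the plane and applying the Mohr–Coulomb strength on the joint:
N' = W cosα = 891·cos22.6° = 822.6 kN/m
Driving force T = W sinα = 891·sin22.6° = 342.4 kN/m
Resisting force R = c_j·L + N'·tanφ = 27·18.7 + 822.6·tan29.4° = 504.9 + 463.5 = 968.4 kN/m
FS = R / T = 968.4 / 342.4 = 2.828

FS = 2.83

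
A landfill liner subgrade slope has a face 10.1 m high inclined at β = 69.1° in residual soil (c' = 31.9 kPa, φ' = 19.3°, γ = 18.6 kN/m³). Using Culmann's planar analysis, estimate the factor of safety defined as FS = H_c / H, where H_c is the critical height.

FS = 1.69

H_c = (4c'/γ) · sinβ cosφ' / [1 − cos(β − φ')]
    = (4·31.9/18.6) · sin69.1°·cos19.3° / [1 − cos49.8°]
    = 6.860 · 0.8817 / 0.3545 = 17.06 m
FS = H_c / H = 17.06 / 10.1 = 1.689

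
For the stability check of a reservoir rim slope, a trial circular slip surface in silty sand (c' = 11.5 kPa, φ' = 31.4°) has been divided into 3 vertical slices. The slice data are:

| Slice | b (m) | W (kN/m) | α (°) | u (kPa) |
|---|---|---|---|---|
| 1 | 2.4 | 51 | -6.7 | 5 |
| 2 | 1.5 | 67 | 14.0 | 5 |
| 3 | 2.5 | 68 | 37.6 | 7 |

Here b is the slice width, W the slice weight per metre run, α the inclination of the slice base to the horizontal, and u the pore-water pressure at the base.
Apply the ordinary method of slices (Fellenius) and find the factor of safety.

FS = 3.09

Ordinary method of slices: FS = Σ[c'·Δl_i + (W_i cosα_i − u_i·Δl_i)·tanφ'] / Σ W_i sinα_i, with Δl_i = b_i / cosα_i.
Slice 1: Δl = 2.4/cos(-6.7°) = 2.417 m; N'_1 = 51·cos(-6.7°) − 5·2.417 = 38.6; c'Δl = 27.79; W sinα = -6.0
Slice 2: Δl = 1.5/cos14.0° = 1.546 m; N'_2 = 67·cos14.0° − 5·1.546 = 57.3; c'Δl = 17.78; W sinα = 16.2
Slice 3: Δl = 2.5/cos37.6° = 3.155 m; N'_3 = 68·cos37.6° − 7·3.155 = 31.8; c'Δl = 36.29; W sinα = 41.5
Σc'Δl = 81.9 kN/m; ΣN' = 127.6 kN/m; ΣW sinα = 51.7 kN/m
Resisting = 81.9 + 127.6·tan31.4° = 81.9 + 77.9 = 159.8 kN/m
FS = 159.8 / 51.7 = 3.087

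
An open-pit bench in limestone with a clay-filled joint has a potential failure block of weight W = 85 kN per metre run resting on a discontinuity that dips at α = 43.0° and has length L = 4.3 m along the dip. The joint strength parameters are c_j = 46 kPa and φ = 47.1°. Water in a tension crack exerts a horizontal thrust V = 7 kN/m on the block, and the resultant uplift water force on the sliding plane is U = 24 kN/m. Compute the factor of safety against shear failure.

Resolving the block weight along and normal to the plane and applying the Mohr–Coulomb strength on the joint:
N' = W cosα − U − V sinα = 85·cos43.0° − 24 − 7·sin43.0° = 33.4 kN/m
Driving force T = W sinα + V cosα = 85·sin43.0° + 7·cos43.0° = 63.1 kN/m
Resisting force R = c_j·L + N'·tanφ = 46·4.3 + 33.4·tan47.1° = 197.8 + 35.9 = 233.7 kN/m
FS = R / T = 233.7 / 63.1 = 3.705

FS = 3.70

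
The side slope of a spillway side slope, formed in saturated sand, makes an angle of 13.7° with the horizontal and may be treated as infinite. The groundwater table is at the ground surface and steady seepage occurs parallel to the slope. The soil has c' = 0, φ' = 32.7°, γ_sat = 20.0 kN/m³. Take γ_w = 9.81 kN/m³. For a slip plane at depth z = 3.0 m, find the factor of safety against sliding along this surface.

With seepage parallel to the slope and the water table at the surface, the effective normal stress on the slip plane uses the buoyant unit weight γ' = γ_sat − γ_w while the driving shear stress uses γ_sat:
FS = [c' + γ' z cos²β tanφ'] / [γ_sat z sinβ cosβ]
(For c' = 0 this reduces to FS = (γ'/γ_sat)·tanφ'/tanβ.)
γ' = 20.0 − 9.81 = 10.19 kN/m³
Numerator = 0.0 + 10.19·3.0·cos²13.7°·tan32.7° = 0.0 + 10.19·3.0·0.9439·0.6420 = 18.525 kPa
Denominator = 20.0·3.0·sin13.7°·cos13.7° = 20.0·3.0·0.2368·0.9715 = 13.806 kPa
FS = 18.525 / 13.806 = 1.342

FS = 1.34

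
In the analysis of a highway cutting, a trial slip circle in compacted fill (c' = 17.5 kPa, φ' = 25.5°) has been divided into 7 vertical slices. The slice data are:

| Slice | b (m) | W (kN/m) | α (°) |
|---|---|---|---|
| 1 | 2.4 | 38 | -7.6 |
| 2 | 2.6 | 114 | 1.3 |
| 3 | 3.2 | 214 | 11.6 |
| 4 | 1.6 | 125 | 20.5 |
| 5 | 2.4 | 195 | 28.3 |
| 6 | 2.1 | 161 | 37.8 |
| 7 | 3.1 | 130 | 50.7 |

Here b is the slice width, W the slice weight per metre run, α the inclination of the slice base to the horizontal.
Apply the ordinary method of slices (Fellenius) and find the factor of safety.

FS = 2.03

Ordinary method of slices: FS = Σ[c'·Δl_i + (W_i cosα_i)·tanφ'] / Σ W_i sinα_i, with Δl_i = b_i / cosα_i.
Slice 1: Δl = 2.4/cos(-7.6°) = 2.421 m; N'_1 = 38·cos(-7.6°) = 37.7; c'Δl = 42.37; W sinα = -5.0
Slice 2: Δl = 2.6/cos1.3° = 2.601 m; N'_2 = 114·cos1.3° = 114.0; c'Δl = 45.51; W sinα = 2.6
Slice 3: Δl = 3.2/cos11.6° = 3.267 m; N'_3 = 214·cos11.6° = 209.6; c'Δl = 57.17; W sinα = 43.0
Slice 4: Δl = 1.6/cos20.5° = 1.708 m; N'_4 = 125·cos20.5° = 117.1; c'Δl = 29.89; W sinα = 43.8
Slice 5: Δl = 2.4/cos28.3° = 2.726 m; N'_5 = 195·cos28.3° = 171.7; c'Δl = 47.70; W sinα = 92.4
Slice 6: Δl = 2.1/cos37.8° = 2.658 m; N'_6 = 161·cos37.8° = 127.2; c'Δl = 46.51; W sinα = 98.7
Slice 7: Δl = 3.1/cos50.7° = 4.894 m; N'_7 = 130·cos50.7° = 82.3; c'Δl = 85.65; W sinα = 100.6
Σc'Δl = 354.8 kN/m; ΣN' = 859.6 kN/m; ΣW sinα = 376.1 kN/m
Resisting = 354.8 + 859.6·tan25.5° = 354.8 + 410.0 = 764.8 kN/m
FS = 764.8 / 376.1 = 2.034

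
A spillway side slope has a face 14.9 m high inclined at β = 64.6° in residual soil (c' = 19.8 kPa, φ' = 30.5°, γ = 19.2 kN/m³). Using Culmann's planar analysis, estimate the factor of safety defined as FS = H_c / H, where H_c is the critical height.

FS = 1.25

H_c = (4c'/γ) · sinβ cosφ' / [1 − cos(β − φ')]
    = (4·19.8/19.2) · sin64.6°·cos30.5° / [1 − cos34.1°]
    = 4.125 · 0.7783 / 0.1719 = 18.67 m
FS = H_c / H = 18.67 / 14.9 = 1.253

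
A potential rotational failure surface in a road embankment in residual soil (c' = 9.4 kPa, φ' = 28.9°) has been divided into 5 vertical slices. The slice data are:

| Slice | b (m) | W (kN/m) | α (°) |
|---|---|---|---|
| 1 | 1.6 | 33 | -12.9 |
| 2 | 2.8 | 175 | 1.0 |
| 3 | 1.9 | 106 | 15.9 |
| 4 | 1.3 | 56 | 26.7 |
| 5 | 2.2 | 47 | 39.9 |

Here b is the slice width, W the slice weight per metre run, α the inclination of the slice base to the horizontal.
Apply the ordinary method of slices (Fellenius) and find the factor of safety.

FS = 3.99

Ordinary method of slices: FS = Σ[c'·Δl_i + (W_i cosα_i)·tanφ'] / Σ W_i sinα_i, with Δl_i = b_i / cosα_i.
Slice 1: Δl = 1.6/cos(-12.9°) = 1.641 m; N'_1 = 33·cos(-12.9°) = 32.2; c'Δl = 15.43; W sinα = -7.4
Slice 2: Δl = 2.8/cos1.0° = 2.800 m; N'_2 = 175·cos1.0° = 175.0; c'Δl = 26.32; W sinα = 3.1
Slice 3: Δl = 1.9/cos15.9° = 1.976 m; N'_3 = 106·cos15.9° = 101.9; c'Δl = 18.57; W sinα = 29.0
Slice 4: Δl = 1.3/cos26.7° = 1.455 m; N'_4 = 56·cos26.7° = 50.0; c'Δl = 13.68; W sinα = 25.2
Slice 5: Δl = 2.2/cos39.9° = 2.868 m; N'_5 = 47·cos39.9° = 36.1; c'Δl = 26.96; W sinα = 30.1
Σc'Δl = 101.0 kN/m; ΣN' = 395.2 kN/m; ΣW sinα = 80.0 kN/m
Resisting = 101.0 + 395.2·tan28.9° = 101.0 + 218.1 = 319.1 kN/m
FS = 319.1 / 80.0 = 3.987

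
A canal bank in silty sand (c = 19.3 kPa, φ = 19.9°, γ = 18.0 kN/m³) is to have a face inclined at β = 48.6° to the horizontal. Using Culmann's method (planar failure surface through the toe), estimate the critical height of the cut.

Culmann's analysis gives the critical failure plane at α_cr = (β + φ)/2 = (48.6 + 19.9)/2 = 34.2°, and the critical height
H_c = (4c/γ) · sinβ cosφ / [1 − cos(β − φ)]
    = (4·19.3/18.0) · sin48.6°·cos19.9° / [1 − cos(28.7°)]
    = 4.289 · 0.7501·0.9403 / [1 − 0.8771]
    = 4.289 · 0.7053 / 0.1229
    = 24.62 m

H_c = 24.62 m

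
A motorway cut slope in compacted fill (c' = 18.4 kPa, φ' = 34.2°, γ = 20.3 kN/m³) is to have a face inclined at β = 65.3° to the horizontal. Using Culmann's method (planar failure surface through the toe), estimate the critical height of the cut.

Culmann's analysis gives the critical failure plane at α_cr = (β + φ')/2 = (65.3 + 34.2)/2 = 49.8°, and the critical height
H_c = (4c'/γ) · sinβ cosφ' / [1 − cos(β − φ')]
    = (4·18.4/20.3) · sin65.3°·cos34.2° / [1 − cos(31.1°)]
    = 3.626 · 0.9085·0.8271 / [1 − 0.8563]
    = 3.626 · 0.7514 / 0.1437
    = 18.95 m

H_c = 18.95 m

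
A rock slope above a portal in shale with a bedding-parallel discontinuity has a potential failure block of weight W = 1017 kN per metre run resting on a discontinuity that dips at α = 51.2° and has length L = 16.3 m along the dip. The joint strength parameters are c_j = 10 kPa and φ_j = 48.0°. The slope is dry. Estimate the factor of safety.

FS = 1.10

Resolving the block weight along and normal to the plane and applying the Mohr–Coulomb strength on the joint:
N' = W cosα = 1017·cos51.2° = 637.3 kN/m
Driving force T = W sinα = 1017·sin51.2° = 792.6 kN/m
Resisting force R = c_j·L + N'·tanφ_j = 10·16.3 + 637.3·tan48.0° = 163.0 + 707.7 = 870.7 kN/m
FS = R / T = 870.7 / 792.6 = 1.099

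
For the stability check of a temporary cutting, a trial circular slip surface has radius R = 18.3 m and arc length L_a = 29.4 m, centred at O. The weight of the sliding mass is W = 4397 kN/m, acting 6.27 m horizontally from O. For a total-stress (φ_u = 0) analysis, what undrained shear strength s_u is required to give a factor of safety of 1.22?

s_u = 62.5 kPa

FS = s_u·L_a·R / (W·d), so s_u = FS·W·d / (L_a·R).
s_u = 1.22·4397·6.27 / (29.40·18.3) = 33634.4 / 538.02 = 62.52 kPa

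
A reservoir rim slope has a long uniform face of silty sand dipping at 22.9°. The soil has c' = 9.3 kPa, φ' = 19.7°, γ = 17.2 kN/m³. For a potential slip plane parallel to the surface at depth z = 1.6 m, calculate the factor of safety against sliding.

FS = 1.79

For an infinite slope with a slip plane parallel to the surface (no pore pressure): FS = [c' + γz cos²β tanφ'] / [γz sinβ cosβ].
γz = 17.2·1.6 = 27.52 kN/m²
Numerator = 9.3 + 27.52·cos²22.9°·tan19.7° = 9.3 + 27.52·0.8486·0.3581 = 17.662 kPa
Denominator = 27.52·sin22.9°·cos22.9° = 27.52·0.3891·0.9212 = 9.865 kPa
FS = 17.662 / 9.865 = 1.790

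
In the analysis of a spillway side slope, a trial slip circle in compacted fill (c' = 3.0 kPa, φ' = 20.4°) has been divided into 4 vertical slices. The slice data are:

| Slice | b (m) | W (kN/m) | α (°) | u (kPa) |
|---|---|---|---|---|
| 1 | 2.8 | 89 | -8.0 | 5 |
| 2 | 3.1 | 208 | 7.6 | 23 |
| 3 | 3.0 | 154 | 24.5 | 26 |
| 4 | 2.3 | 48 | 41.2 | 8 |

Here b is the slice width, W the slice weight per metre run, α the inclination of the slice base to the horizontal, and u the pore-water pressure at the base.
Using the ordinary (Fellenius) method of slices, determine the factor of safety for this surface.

FS = 1.26

Ordinary method of slices: FS = Σ[c'·Δl_i + (W_i cosα_i − u_i·Δl_i)·tanφ'] / Σ W_i sinα_i, with Δl_i = b_i / cosα_i.
Slice 1: Δl = 2.8/cos(-8.0°) = 2.828 m; N'_1 = 89·cos(-8.0°) − 5·2.828 = 74.0; c'Δl = 8.48; W sinα = -12.4
Slice 2: Δl = 3.1/cos7.6° = 3.127 m; N'_2 = 208·cos7.6° − 23·3.127 = 134.2; c'Δl = 9.38; W sinα = 27.5
Slice 3: Δl = 3.0/cos24.5° = 3.297 m; N'_3 = 154·cos24.5° − 26·3.297 = 54.4; c'Δl = 9.89; W sinα = 63.9
Slice 4: Δl = 2.3/cos41.2° = 3.057 m; N'_4 = 48·cos41.2° − 8·3.057 = 11.7; c'Δl = 9.17; W sinα = 31.6
Σc'Δl = 36.9 kN/m; ΣN' = 274.3 kN/m; ΣW sinα = 110.6 kN/m
Resisting = 36.9 + 274.3·tan20.4° = 36.9 + 102.0 = 138.9 kN/m
FS = 138.9 / 110.6 = 1.256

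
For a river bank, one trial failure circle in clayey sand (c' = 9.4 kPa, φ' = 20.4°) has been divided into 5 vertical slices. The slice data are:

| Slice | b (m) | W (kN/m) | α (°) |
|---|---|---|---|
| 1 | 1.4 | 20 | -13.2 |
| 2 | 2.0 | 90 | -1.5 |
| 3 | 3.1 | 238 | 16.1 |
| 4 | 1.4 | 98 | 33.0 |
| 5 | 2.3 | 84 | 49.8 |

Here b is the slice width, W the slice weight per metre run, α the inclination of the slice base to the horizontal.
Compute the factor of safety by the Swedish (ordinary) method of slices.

Ordinary method of slices: FS = Σ[c'·Δl_i + (W_i cosα_i)·tanφ'] / Σ W_i sinα_i, with Δl_i = b_i / cosα_i.
Slice 1: Δl = 1.4/cos(-13.2°) = 1.438 m; N'_1 = 20·cos(-13.2°) = 19.5; c'Δl = 13.52; W sinα = -4.6
Slice 2: Δl = 2.0/cos(-1.5°) = 2.001 m; N'_2 = 90·cos(-1.5°) = 90.0; c'Δl = 18.81; W sinα = -2.4
Slice 3: Δl = 3.1/cos16.1° = 3.227 m; N'_3 = 238·cos16.1° = 228.7; c'Δl = 30.33; W sinα = 66.0
Slice 4: Δl = 1.4/cos33.0° = 1.669 m; N'_4 = 98·cos33.0° = 82.2; c'Δl = 15.69; W sinα = 53.4
Slice 5: Δl = 2.3/cos49.8° = 3.563 m; N'_5 = 84·cos49.8° = 54.2; c'Δl = 33.50; W sinα = 64.2
Σc'Δl = 111.8 kN/m; ΣN' = 474.5 kN/m; ΣW sinα = 176.6 kN/m
Resisting = 111.8 + 474.5·tan20.4° = 111.8 + 176.5 = 288.3 kN/m
FS = 288.3 / 176.6 = 1.632

FS = 1.63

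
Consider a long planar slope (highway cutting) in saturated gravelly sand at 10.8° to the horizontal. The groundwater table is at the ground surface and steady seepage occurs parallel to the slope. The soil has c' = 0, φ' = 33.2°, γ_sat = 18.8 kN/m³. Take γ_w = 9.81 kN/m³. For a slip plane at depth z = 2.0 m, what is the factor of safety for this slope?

With seepage parallel to the slope and the water table at the surface, the effective normal stress on the slip plane uses the buoyant unit weight γ' = γ_sat − γ_w while the driving shear stress uses γ_sat:
FS = [c' + γ' z cos²β tanφ'] / [γ_sat z sinβ cosβ]
(For c' = 0 this reduces to FS = (γ'/γ_sat)·tanφ'/tanβ.)
γ' = 18.8 − 9.81 = 8.99 kN/m³
Numerator = 0.0 + 8.99·2.0·cos²10.8°·tan33.2° = 0.0 + 8.99·2.0·0.9649·0.6544 = 11.353 kPa
Denominator = 18.8·2.0·sin10.8°·cos10.8° = 18.8·2.0·0.1874·0.9823 = 6.921 kPa
FS = 11.353 / 6.921 = 1.640

FS = 1.64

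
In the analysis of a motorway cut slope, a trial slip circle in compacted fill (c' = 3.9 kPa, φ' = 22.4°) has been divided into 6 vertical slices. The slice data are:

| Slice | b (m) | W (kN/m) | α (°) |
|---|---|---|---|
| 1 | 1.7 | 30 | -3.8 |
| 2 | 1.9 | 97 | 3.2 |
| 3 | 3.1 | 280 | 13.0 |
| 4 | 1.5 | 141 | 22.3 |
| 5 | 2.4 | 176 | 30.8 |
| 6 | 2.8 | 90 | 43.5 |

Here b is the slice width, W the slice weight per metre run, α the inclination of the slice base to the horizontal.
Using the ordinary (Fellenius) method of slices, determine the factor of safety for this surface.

FS = 1.35

Ordinary method of slices: FS = Σ[c'·Δl_i + (W_i cosα_i)·tanφ'] / Σ W_i sinα_i, with Δl_i = b_i / cosα_i.
Slice 1: Δl = 1.7/cos(-3.8°) = 1.704 m; N'_1 = 30·cos(-3.8°) = 29.9; c'Δl = 6.64; W sinα = -2.0
Slice 2: Δl = 1.9/cos3.2° = 1.903 m; N'_2 = 97·cos3.2° = 96.8; c'Δl = 7.42; W sinα = 5.4
Slice 3: Δl = 3.1/cos13.0° = 3.182 m; N'_3 = 280·cos13.0° = 272.8; c'Δl = 12.41; W sinα = 63.0
Slice 4: Δl = 1.5/cos22.3° = 1.621 m; N'_4 = 141·cos22.3° = 130.5; c'Δl = 6.32; W sinα = 53.5
Slice 5: Δl = 2.4/cos30.8° = 2.794 m; N'_5 = 176·cos30.8° = 151.2; c'Δl = 10.90; W sinα = 90.1
Slice 6: Δl = 2.8/cos43.5° = 3.860 m; N'_6 = 90·cos43.5° = 65.3; c'Δl = 15.05; W sinα = 62.0
Σc'Δl = 58.7 kN/m; ΣN' = 746.5 kN/m; ΣW sinα = 272.0 kN/m
Resisting = 58.7 + 746.5·tan22.4° = 58.7 + 307.7 = 366.4 kN/m
FS = 366.4 / 272.0 = 1.347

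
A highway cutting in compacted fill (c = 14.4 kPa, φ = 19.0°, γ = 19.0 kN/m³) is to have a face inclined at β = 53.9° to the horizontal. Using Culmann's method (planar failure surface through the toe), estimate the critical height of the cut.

Culmann's analysis gives the critical failure plane at α_cr = (β + φ)/2 = (53.9 + 19.0)/2 = 36.5°, and the critical height
H_c = (4c/γ) · sinβ cosφ / [1 − cos(β − φ)]
    = (4·14.4/19.0) · sin53.9°·cos19.0° / [1 − cos(34.9°)]
    = 3.032 · 0.8080·0.9455 / [1 − 0.8202]
    = 3.032 · 0.7640 / 0.1798
    = 12.88 m

H_c = 12.88 m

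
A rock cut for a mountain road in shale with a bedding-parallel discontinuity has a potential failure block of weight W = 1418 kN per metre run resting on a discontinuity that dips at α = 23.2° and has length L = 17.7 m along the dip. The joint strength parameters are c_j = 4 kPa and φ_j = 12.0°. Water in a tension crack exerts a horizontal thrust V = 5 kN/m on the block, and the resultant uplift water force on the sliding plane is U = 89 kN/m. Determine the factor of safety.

Resolving the block weight along and normal to the plane and applying the Mohr–Coulomb strength on the joint:
N' = W cosα − U − V sinα = 1418·cos23.2° − 89 − 5·sin23.2° = 1212.4 kN/m
Driving force T = W sinα + V cosα = 1418·sin23.2° + 5·cos23.2° = 563.2 kN/m
Resisting force R = c_j·L + N'·tanφ_j = 4·17.7 + 1212.4·tan12.0° = 70.8 + 257.7 = 328.5 kN/m
FS = R / T = 328.5 / 563.2 = 0.583

FS = 0.58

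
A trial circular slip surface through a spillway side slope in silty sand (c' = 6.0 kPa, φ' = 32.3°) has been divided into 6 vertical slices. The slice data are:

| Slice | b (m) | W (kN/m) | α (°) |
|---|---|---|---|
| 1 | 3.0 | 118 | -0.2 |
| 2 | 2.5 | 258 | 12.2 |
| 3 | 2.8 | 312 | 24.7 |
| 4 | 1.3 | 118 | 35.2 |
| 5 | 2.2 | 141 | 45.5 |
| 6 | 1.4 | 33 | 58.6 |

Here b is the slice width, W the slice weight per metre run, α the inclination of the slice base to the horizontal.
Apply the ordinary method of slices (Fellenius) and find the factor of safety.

Ordinary method of slices: FS = Σ[c'·Δl_i + (W_i cosα_i)·tanφ'] / Σ W_i sinα_i, with Δl_i = b_i / cosα_i.
Slice 1: Δl = 3.0/cos(-0.2°) = 3.000 m; N'_1 = 118·cos(-0.2°) = 118.0; c'Δl = 18.00; W sinα = -0.4
Slice 2: Δl = 2.5/cos12.2° = 2.558 m; N'_2 = 258·cos12.2° = 252.2; c'Δl = 15.35; W sinα = 54.5
Slice 3: Δl = 2.8/cos24.7° = 3.082 m; N'_3 = 312·cos24.7° = 283.5; c'Δl = 18.49; W sinα = 130.4
Slice 4: Δl = 1.3/cos35.2° = 1.591 m; N'_4 = 118·cos35.2° = 96.4; c'Δl = 9.55; W sinα = 68.0
Slice 5: Δl = 2.2/cos45.5° = 3.139 m; N'_5 = 141·cos45.5° = 98.8; c'Δl = 18.83; W sinα = 100.6
Slice 6: Δl = 1.4/cos58.6° = 2.687 m; N'_6 = 33·cos58.6° = 17.2; c'Δl = 16.12; W sinα = 28.2
Σc'Δl = 96.3 kN/m; ΣN' = 866.1 kN/m; ΣW sinα = 381.2 kN/m
Resisting = 96.3 + 866.1·tan32.3° = 96.3 + 547.5 = 643.8 kN/m
FS = 643.8 / 381.2 = 1.689

FS = 1.69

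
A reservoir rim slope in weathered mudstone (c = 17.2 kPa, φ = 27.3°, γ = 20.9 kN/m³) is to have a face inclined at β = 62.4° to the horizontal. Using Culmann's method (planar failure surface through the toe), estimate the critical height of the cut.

H_c = 14.26 m

Culmann's analysis gives the critical failure plane at α_cr = (β + φ)/2 = (62.4 + 27.3)/2 = 44.9°, and the critical height
H_c = (4c/γ) · sinβ cosφ / [1 − cos(β − φ)]
    = (4·17.2/20.9) · sin62.4°·cos27.3° / [1 − cos(35.1°)]
    = 3.292 · 0.8862·0.8886 / [1 − 0.8181]
    = 3.292 · 0.7875 / 0.1819
    = 14.26 m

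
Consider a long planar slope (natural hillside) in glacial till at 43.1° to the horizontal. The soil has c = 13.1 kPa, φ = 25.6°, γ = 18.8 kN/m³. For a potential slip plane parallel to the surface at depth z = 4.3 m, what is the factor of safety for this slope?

For an infinite slope with a slip plane parallel to the surface (no pore pressure): FS = [c + γz cos²β tanφ] / [γz sinβ cosβ].
γz = 18.8·4.3 = 80.84 kN/m²
Numerator = 13.1 + 80.84·cos²43.1°·tan25.6° = 13.1 + 80.84·0.5331·0.4791 = 33.749 kPa
Denominator = 80.84·sin43.1°·cos43.1° = 80.84·0.6833·0.7302 = 40.331 kPa
FS = 33.749 / 40.331 = 0.837

FS = 0.84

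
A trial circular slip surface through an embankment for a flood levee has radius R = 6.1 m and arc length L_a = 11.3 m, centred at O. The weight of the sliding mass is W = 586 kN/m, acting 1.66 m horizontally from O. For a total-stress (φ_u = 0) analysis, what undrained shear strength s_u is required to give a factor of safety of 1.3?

s_u = 18.3 kPa

FS = s_u·L_a·R / (W·d), so s_u = FS·W·d / (L_a·R).
s_u = 1.3·586·1.66 / (11.30·6.1) = 1264.6 / 68.93 = 18.35 kPa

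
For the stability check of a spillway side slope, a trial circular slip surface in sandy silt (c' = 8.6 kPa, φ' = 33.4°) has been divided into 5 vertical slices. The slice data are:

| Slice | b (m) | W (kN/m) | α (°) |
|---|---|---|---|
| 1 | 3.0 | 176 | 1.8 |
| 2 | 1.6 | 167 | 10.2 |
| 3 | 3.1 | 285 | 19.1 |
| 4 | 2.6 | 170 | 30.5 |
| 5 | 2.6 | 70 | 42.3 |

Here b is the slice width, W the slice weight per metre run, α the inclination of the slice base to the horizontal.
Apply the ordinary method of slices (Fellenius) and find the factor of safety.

FS = 2.51

Ordinary method of slices: FS = Σ[c'·Δl_i + (W_i cosα_i)·tanφ'] / Σ W_i sinα_i, with Δl_i = b_i / cosα_i.
Slice 1: Δl = 3.0/cos1.8° = 3.001 m; N'_1 = 176·cos1.8° = 175.9; c'Δl = 25.81; W sinα = 5.5
Slice 2: Δl = 1.6/cos10.2° = 1.626 m; N'_2 = 167·cos10.2° = 164.4; c'Δl = 13.98; W sinα = 29.6
Slice 3: Δl = 3.1/cos19.1° = 3.281 m; N'_3 = 285·cos19.1° = 269.3; c'Δl = 28.21; W sinα = 93.3
Slice 4: Δl = 2.6/cos30.5° = 3.018 m; N'_4 = 170·cos30.5° = 146.5; c'Δl = 25.95; W sinα = 86.3
Slice 5: Δl = 2.6/cos42.3° = 3.515 m; N'_5 = 70·cos42.3° = 51.8; c'Δl = 30.23; W sinα = 47.1
Σc'Δl = 124.2 kN/m; ΣN' = 807.8 kN/m; ΣW sinα = 261.8 kN/m
Resisting = 124.2 + 807.8·tan33.4° = 124.2 + 532.7 = 656.9 kN/m
FS = 656.9 / 261.8 = 2.509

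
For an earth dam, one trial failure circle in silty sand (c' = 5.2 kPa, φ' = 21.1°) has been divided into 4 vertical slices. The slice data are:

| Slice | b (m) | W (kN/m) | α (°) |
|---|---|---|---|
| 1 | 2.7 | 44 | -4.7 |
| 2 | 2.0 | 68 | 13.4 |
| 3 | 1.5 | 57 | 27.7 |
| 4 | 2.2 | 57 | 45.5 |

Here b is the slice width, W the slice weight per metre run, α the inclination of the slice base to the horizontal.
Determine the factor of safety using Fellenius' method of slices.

Ordinary method of slices: FS = Σ[c'·Δl_i + (W_i cosα_i)·tanφ'] / Σ W_i sinα_i, with Δl_i = b_i / cosα_i.
Slice 1: Δl = 2.7/cos(-4.7°) = 2.709 m; N'_1 = 44·cos(-4.7°) = 43.9; c'Δl = 14.09; W sinα = -3.6
Slice 2: Δl = 2.0/cos13.4° = 2.056 m; N'_2 = 68·cos13.4° = 66.1; c'Δl = 10.69; W sinα = 15.8
Slice 3: Δl = 1.5/cos27.7° = 1.694 m; N'_3 = 57·cos27.7° = 50.5; c'Δl = 8.81; W sinα = 26.5
Slice 4: Δl = 2.2/cos45.5° = 3.139 m; N'_4 = 57·cos45.5° = 40.0; c'Δl = 16.32; W sinα = 40.7
Σc'Δl = 49.9 kN/m; ΣN' = 200.4 kN/m; ΣW sinα = 79.3 kN/m
Resisting = 49.9 + 200.4·tan21.1° = 49.9 + 77.3 = 127.2 kN/m
FS = 127.2 / 79.3 = 1.605

FS = 1.60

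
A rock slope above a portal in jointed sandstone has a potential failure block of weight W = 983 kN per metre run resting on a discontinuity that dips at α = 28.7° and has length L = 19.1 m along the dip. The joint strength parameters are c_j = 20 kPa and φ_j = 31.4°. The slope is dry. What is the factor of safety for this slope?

Resolving the block weight along and normal to the plane and applying the Mohr–Coulomb strength on the joint:
N' = W cosα = 983·cos28.7° = 862.2 kN/m
Driving force T = W sinα = 983·sin28.7° = 472.1 kN/m
Resisting force R = c_j·L + N'·tanφ_j = 20·19.1 + 862.2·tan31.4° = 382.0 + 526.3 = 908.3 kN/m
FS = R / T = 908.3 / 472.1 = 1.924

FS = 1.92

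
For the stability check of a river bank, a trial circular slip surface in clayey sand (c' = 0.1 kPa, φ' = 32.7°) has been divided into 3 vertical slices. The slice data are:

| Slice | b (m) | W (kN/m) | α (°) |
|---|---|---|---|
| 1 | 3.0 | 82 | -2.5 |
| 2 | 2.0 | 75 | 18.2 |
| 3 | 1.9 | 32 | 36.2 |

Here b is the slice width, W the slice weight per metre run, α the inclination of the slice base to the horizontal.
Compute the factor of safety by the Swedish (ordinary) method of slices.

FS = 2.98

Ordinary method of slices: FS = Σ[c'·Δl_i + (W_i cosα_i)·tanφ'] / Σ W_i sinα_i, with Δl_i = b_i / cosα_i.
Slice 1: Δl = 3.0/cos(-2.5°) = 3.003 m; N'_1 = 82·cos(-2.5°) = 81.9; c'Δl = 0.30; W sinα = -3.6
Slice 2: Δl = 2.0/cos18.2° = 2.105 m; N'_2 = 75·cos18.2° = 71.2; c'Δl = 0.21; W sinα = 23.4
Slice 3: Δl = 1.9/cos36.2° = 2.355 m; N'_3 = 32·cos36.2° = 25.8; c'Δl = 0.24; W sinα = 18.9
Σc'Δl = 0.7 kN/m; ΣN' = 179.0 kN/m; ΣW sinα = 38.7 kN/m
Resisting = 0.7 + 179.0·tan32.7° = 0.7 + 114.9 = 115.7 kN/m
FS = 115.7 / 38.7 = 2.985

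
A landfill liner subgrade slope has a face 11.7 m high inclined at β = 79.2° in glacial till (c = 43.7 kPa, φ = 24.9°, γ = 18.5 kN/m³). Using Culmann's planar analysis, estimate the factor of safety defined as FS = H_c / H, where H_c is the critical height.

FS = 1.73

H_c = (4c/γ) · sinβ cosφ / [1 − cos(β − φ)]
    = (4·43.7/18.5) · sin79.2°·cos24.9° / [1 − cos54.3°]
    = 9.449 · 0.8910 / 0.4165 = 20.21 m
FS = H_c / H = 20.21 / 11.7 = 1.728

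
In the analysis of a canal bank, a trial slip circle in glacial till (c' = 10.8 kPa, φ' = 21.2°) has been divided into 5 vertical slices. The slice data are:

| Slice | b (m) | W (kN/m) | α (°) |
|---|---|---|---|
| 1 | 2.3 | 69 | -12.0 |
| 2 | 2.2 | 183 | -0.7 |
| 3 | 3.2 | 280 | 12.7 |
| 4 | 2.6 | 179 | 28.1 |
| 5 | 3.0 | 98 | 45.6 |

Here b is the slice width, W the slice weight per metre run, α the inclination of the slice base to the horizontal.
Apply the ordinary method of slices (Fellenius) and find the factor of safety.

Ordinary method of slices: FS = Σ[c'·Δl_i + (W_i cosα_i)·tanφ'] / Σ W_i sinα_i, with Δl_i = b_i / cosα_i.
Slice 1: Δl = 2.3/cos(-12.0°) = 2.351 m; N'_1 = 69·cos(-12.0°) = 67.5; c'Δl = 25.39; W sinα = -14.3
Slice 2: Δl = 2.2/cos(-0.7°) = 2.200 m; N'_2 = 183·cos(-0.7°) = 183.0; c'Δl = 23.76; W sinα = -2.2
Slice 3: Δl = 3.2/cos12.7° = 3.280 m; N'_3 = 280·cos12.7° = 273.1; c'Δl = 35.43; W sinα = 61.6
Slice 4: Δl = 2.6/cos28.1° = 2.947 m; N'_4 = 179·cos28.1° = 157.9; c'Δl = 31.83; W sinα = 84.3
Slice 5: Δl = 3.0/cos45.6° = 4.288 m; N'_5 = 98·cos45.6° = 68.6; c'Δl = 46.31; W sinα = 70.0
Σc'Δl = 162.7 kN/m; ΣN' = 750.1 kN/m; ΣW sinα = 199.3 kN/m
Resisting = 162.7 + 750.1·tan21.2° = 162.7 + 290.9 = 453.7 kN/m
FS = 453.7 / 199.3 = 2.276

FS = 2.28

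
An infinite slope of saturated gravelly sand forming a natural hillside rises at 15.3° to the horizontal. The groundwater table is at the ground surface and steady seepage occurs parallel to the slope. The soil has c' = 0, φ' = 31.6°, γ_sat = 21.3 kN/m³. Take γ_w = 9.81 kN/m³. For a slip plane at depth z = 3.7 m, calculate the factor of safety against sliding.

FS = 1.21

With seepage parallel to the slope and the water table at the surface, the effective normal stress on the slip plane uses the buoyant unit weight γ' = γ_sat − γ_w while the driving shear stress uses γ_sat:
FS = [c' + γ' z cos²β tanφ'] / [γ_sat z sinβ cosβ]
(For c' = 0 this reduces to FS = (γ'/γ_sat)·tanφ'/tanβ.)
γ' = 21.3 − 9.81 = 11.49 kN/m³
Numerator = 0.0 + 11.49·3.7·cos²15.3°·tan31.6° = 0.0 + 11.49·3.7·0.9304·0.6152 = 24.333 kPa
Denominator = 21.3·3.7·sin15.3°·cos15.3° = 21.3·3.7·0.2639·0.9646 = 20.059 kPa
FS = 24.333 / 20.059 = 1.213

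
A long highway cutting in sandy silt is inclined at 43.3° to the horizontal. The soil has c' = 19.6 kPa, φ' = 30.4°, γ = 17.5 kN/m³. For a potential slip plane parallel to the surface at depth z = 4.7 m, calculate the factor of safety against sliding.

FS = 1.10

For an infinite slope with a slip plane parallel to the surface (no pore pressure): FS = [c' + γz cos²β tanφ'] / [γz sinβ cosβ].
γz = 17.5·4.7 = 82.25 kN/m²
Numerator = 19.6 + 82.25·cos²43.3°·tan30.4° = 19.6 + 82.25·0.5297·0.5867 = 45.159 kPa
Denominator = 82.25·sin43.3°·cos43.3° = 82.25·0.6858·0.7278 = 41.053 kPa
FS = 45.159 / 41.053 = 1.100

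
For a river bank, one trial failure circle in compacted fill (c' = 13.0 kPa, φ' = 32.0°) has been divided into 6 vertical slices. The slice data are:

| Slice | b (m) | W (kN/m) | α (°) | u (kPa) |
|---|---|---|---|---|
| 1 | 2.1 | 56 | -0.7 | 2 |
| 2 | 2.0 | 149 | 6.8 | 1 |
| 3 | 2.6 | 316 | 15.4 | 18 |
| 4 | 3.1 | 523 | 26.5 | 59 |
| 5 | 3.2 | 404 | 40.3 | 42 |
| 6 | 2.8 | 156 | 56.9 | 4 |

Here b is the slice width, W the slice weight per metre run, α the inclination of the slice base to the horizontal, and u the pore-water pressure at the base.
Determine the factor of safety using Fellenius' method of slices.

FS = 1.14

Ordinary method of slices: FS = Σ[c'·Δl_i + (W_i cosα_i − u_i·Δl_i)·tanφ'] / Σ W_i sinα_i, with Δl_i = b_i / cosα_i.
Slice 1: Δl = 2.1/cos(-0.7°) = 2.100 m; N'_1 = 56·cos(-0.7°) − 2·2.100 = 51.8; c'Δl = 27.30; W sinα = -0.7
Slice 2: Δl = 2.0/cos6.8° = 2.014 m; N'_2 = 149·cos6.8° − 1·2.014 = 145.9; c'Δl = 26.18; W sinα = 17.6
Slice 3: Δl = 2.6/cos15.4° = 2.697 m; N'_3 = 316·cos15.4° − 18·2.697 = 256.1; c'Δl = 35.06; W sinα = 83.9
Slice 4: Δl = 3.1/cos26.5° = 3.464 m; N'_4 = 523·cos26.5° − 59·3.464 = 263.7; c'Δl = 45.03; W sinα = 233.4
Slice 5: Δl = 3.2/cos40.3° = 4.196 m; N'_5 = 404·cos40.3° − 42·4.196 = 131.9; c'Δl = 54.55; W sinα = 261.3
Slice 6: Δl = 2.8/cos56.9° = 5.127 m; N'_6 = 156·cos56.9° − 4·5.127 = 64.7; c'Δl = 66.65; W sinα = 130.7
Σc'Δl = 254.8 kN/m; ΣN' = 914.1 kN/m; ΣW sinα = 726.2 kN/m
Resisting = 254.8 + 914.1·tan32.0° = 254.8 + 571.2 = 826.0 kN/m
FS = 826.0 / 726.2 = 1.137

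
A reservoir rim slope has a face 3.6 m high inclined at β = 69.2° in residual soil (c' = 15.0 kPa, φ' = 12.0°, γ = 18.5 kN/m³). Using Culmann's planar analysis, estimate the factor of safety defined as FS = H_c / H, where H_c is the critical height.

FS = 1.80

H_c = (4c'/γ) · sinβ cosφ' / [1 − cos(β − φ')]
    = (4·15.0/18.5) · sin69.2°·cos12.0° / [1 − cos57.2°]
    = 3.243 · 0.9144 / 0.4583 = 6.47 m
FS = H_c / H = 6.47 / 3.6 = 1.798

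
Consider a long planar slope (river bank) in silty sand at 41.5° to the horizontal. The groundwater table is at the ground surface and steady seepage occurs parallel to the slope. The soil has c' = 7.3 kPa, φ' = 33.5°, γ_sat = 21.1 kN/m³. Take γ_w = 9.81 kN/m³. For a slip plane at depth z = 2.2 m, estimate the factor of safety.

FS = 0.72

With seepage parallel to the slope and the water table at the surface, the effective normal stress on the slip plane uses the buoyant unit weight γ' = γ_sat − γ_w while the driving shear stress uses γ_sat:
FS = [c' + γ' z cos²β tanφ'] / [γ_sat z sinβ cosβ]
γ' = 21.1 − 9.81 = 11.29 kN/m³
Numerator = 7.3 + 11.29·2.2·cos²41.5°·tan33.5° = 7.3 + 11.29·2.2·0.5609·0.6619 = 16.522 kPa
Denominator = 21.1·2.2·sin41.5°·cos41.5° = 21.1·2.2·0.6626·0.7490 = 23.037 kPa
FS = 16.522 / 23.037 = 0.717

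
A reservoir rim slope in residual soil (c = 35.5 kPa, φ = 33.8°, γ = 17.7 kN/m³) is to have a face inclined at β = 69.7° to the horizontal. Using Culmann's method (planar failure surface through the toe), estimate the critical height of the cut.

Culmann's analysis gives the critical failure plane at α_cr = (β + φ)/2 = (69.7 + 33.8)/2 = 51.8°, and the critical height
H_c = (4c/γ) · sinβ cosφ / [1 − cos(β − φ)]
    = (4·35.5/17.7) · sin69.7°·cos33.8° / [1 − cos(35.9°)]
    = 8.023 · 0.9379·0.8310 / [1 − 0.8100]
    = 8.023 · 0.7794 / 0.1900
    = 32.92 m

H_c = 32.92 m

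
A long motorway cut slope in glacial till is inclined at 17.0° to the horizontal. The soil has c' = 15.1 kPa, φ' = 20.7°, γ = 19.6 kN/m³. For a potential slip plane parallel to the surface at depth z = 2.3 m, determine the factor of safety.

For an infinite slope with a slip plane parallel to the surface (no pore pressure): FS = [c' + γz cos²β tanφ'] / [γz sinβ cosβ].
γz = 19.6·2.3 = 45.08 kN/m²
Numerator = 15.1 + 45.08·cos²17.0°·tan20.7° = 15.1 + 45.08·0.9145·0.3779 = 30.678 kPa
Denominator = 45.08·sin17.0°·cos17.0° = 45.08·0.2924·0.9563 = 12.604 kPa
FS = 30.678 / 12.604 = 2.434

FS = 2.43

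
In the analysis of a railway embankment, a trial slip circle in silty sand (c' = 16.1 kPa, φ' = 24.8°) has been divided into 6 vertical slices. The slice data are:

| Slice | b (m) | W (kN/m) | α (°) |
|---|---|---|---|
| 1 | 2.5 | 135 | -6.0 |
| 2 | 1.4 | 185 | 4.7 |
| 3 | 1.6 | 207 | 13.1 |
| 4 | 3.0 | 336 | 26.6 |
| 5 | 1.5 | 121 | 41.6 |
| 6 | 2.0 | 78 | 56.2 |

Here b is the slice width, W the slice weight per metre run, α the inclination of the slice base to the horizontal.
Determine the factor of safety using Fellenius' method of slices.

FS = 1.96

Ordinary method of slices: FS = Σ[c'·Δl_i + (W_i cosα_i)·tanφ'] / Σ W_i sinα_i, with Δl_i = b_i / cosα_i.
Slice 1: Δl = 2.5/cos(-6.0°) = 2.514 m; N'_1 = 135·cos(-6.0°) = 134.3; c'Δl = 40.47; W sinα = -14.1
Slice 2: Δl = 1.4/cos4.7° = 1.405 m; N'_2 = 185·cos4.7° = 184.4; c'Δl = 22.62; W sinα = 15.2
Slice 3: Δl = 1.6/cos13.1° = 1.643 m; N'_3 = 207·cos13.1° = 201.6; c'Δl = 26.45; W sinα = 46.9
Slice 4: Δl = 3.0/cos26.6° = 3.355 m; N'_4 = 336·cos26.6° = 300.4; c'Δl = 54.02; W sinα = 150.4
Slice 5: Δl = 1.5/cos41.6° = 2.006 m; N'_5 = 121·cos41.6° = 90.5; c'Δl = 32.29; W sinα = 80.3
Slice 6: Δl = 2.0/cos56.2° = 3.595 m; N'_6 = 78·cos56.2° = 43.4; c'Δl = 57.88; W sinα = 64.8
Σc'Δl = 233.7 kN/m; ΣN' = 954.6 kN/m; ΣW sinα = 343.6 kN/m
Resisting = 233.7 + 954.6·tan24.8° = 233.7 + 441.1 = 674.8 kN/m
FS = 674.8 / 343.6 = 1.964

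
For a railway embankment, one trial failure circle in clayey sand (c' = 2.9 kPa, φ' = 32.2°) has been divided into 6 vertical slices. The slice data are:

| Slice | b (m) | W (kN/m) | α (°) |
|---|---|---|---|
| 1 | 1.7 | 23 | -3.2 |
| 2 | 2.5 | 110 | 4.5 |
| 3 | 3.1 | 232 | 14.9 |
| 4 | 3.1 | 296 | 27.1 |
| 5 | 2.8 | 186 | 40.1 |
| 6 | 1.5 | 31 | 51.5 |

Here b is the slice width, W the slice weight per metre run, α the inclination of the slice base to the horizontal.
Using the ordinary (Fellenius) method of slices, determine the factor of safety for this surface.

FS = 1.57

Ordinary method of slices: FS = Σ[c'·Δl_i + (W_i cosα_i)·tanφ'] / Σ W_i sinα_i, with Δl_i = b_i / cosα_i.
Slice 1: Δl = 1.7/cos(-3.2°) = 1.703 m; N'_1 = 23·cos(-3.2°) = 23.0; c'Δl = 4.94; W sinα = -1.3
Slice 2: Δl = 2.5/cos4.5° = 2.508 m; N'_2 = 110·cos4.5° = 109.7; c'Δl = 7.27; W sinα = 8.6
Slice 3: Δl = 3.1/cos14.9° = 3.208 m; N'_3 = 232·cos14.9° = 224.2; c'Δl = 9.30; W sinα = 59.7
Slice 4: Δl = 3.1/cos27.1° = 3.482 m; N'_4 = 296·cos27.1° = 263.5; c'Δl = 10.10; W sinα = 134.8
Slice 5: Δl = 2.8/cos40.1° = 3.661 m; N'_5 = 186·cos40.1° = 142.3; c'Δl = 10.62; W sinα = 119.8
Slice 6: Δl = 1.5/cos51.5° = 2.410 m; N'_6 = 31·cos51.5° = 19.3; c'Δl = 6.99; W sinα = 24.3
Σc'Δl = 49.2 kN/m; ΣN' = 781.9 kN/m; ΣW sinα = 345.9 kN/m
Resisting = 49.2 + 781.9·tan32.2° = 49.2 + 492.4 = 541.6 kN/m
FS = 541.6 / 345.9 = 1.566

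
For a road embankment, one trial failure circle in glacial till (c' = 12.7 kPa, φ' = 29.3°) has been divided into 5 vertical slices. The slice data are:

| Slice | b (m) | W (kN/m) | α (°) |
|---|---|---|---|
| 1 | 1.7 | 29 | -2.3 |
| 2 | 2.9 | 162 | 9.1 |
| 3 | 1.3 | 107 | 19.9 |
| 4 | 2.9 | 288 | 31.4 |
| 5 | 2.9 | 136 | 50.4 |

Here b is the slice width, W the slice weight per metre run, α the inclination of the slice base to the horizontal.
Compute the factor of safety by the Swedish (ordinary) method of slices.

Ordinary method of slices: FS = Σ[c'·Δl_i + (W_i cosα_i)·tanφ'] / Σ W_i sinα_i, with Δl_i = b_i / cosα_i.
Slice 1: Δl = 1.7/cos(-2.3°) = 1.701 m; N'_1 = 29·cos(-2.3°) = 29.0; c'Δl = 21.61; W sinα = -1.2
Slice 2: Δl = 2.9/cos9.1° = 2.937 m; N'_2 = 162·cos9.1° = 160.0; c'Δl = 37.30; W sinα = 25.6
Slice 3: Δl = 1.3/cos19.9° = 1.383 m; N'_3 = 107·cos19.9° = 100.6; c'Δl = 17.56; W sinα = 36.4
Slice 4: Δl = 2.9/cos31.4° = 3.398 m; N'_4 = 288·cos31.4° = 245.8; c'Δl = 43.15; W sinα = 150.1
Slice 5: Δl = 2.9/cos50.4° = 4.550 m; N'_5 = 136·cos50.4° = 86.7; c'Δl = 57.78; W sinα = 104.8
Σc'Δl = 177.4 kN/m; ΣN' = 622.1 kN/m; ΣW sinα = 315.7 kN/m
Resisting = 177.4 + 622.1·tan29.3° = 177.4 + 349.1 = 526.5 kN/m
FS = 526.5 / 315.7 = 1.668

FS = 1.67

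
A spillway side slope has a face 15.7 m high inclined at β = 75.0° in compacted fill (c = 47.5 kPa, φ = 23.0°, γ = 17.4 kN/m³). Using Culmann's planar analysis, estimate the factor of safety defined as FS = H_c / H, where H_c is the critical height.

H_c = (4c/γ) · sinβ cosφ / [1 − cos(β − φ)]
    = (4·47.5/17.4) · sin75.0°·cos23.0° / [1 − cos52.0°]
    = 10.920 · 0.8891 / 0.3843 = 25.26 m
FS = H_c / H = 25.26 / 15.7 = 1.609

FS = 1.61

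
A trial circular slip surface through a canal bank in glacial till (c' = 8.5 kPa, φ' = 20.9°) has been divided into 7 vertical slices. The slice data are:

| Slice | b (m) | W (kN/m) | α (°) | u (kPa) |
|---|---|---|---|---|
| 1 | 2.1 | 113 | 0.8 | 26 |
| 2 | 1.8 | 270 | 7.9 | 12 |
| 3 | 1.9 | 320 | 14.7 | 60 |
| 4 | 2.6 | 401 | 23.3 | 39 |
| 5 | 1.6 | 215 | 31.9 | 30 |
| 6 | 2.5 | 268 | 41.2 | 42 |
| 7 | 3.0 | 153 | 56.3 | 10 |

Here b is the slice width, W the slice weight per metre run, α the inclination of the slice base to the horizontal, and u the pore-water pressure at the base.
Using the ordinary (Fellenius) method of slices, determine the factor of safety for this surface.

FS = 0.77

Ordinary method of slices: FS = Σ[c'·Δl_i + (W_i cosα_i − u_i·Δl_i)·tanφ'] / Σ W_i sinα_i, with Δl_i = b_i / cosα_i.
Slice 1: Δl = 2.1/cos0.8° = 2.100 m; N'_1 = 113·cos0.8° − 26·2.100 = 58.4; c'Δl = 17.85; W sinα = 1.6
Slice 2: Δl = 1.8/cos7.9° = 1.817 m; N'_2 = 270·cos7.9° − 12·1.817 = 245.6; c'Δl = 15.45; W sinα = 37.1
Slice 3: Δl = 1.9/cos14.7° = 1.964 m; N'_3 = 320·cos14.7° − 60·1.964 = 191.7; c'Δl = 16.70; W sinα = 81.2
Slice 4: Δl = 2.6/cos23.3° = 2.831 m; N'_4 = 401·cos23.3° − 39·2.831 = 257.9; c'Δl = 24.06; W sinα = 158.6
Slice 5: Δl = 1.6/cos31.9° = 1.885 m; N'_5 = 215·cos31.9° − 30·1.885 = 126.0; c'Δl = 16.02; W sinα = 113.6
Slice 6: Δl = 2.5/cos41.2° = 3.323 m; N'_6 = 268·cos41.2° − 42·3.323 = 62.1; c'Δl = 28.24; W sinα = 176.5
Slice 7: Δl = 3.0/cos56.3° = 5.407 m; N'_7 = 153·cos56.3° − 10·5.407 = 30.8; c'Δl = 45.96; W sinα = 127.3
Σc'Δl = 164.3 kN/m; ΣN' = 972.5 kN/m; ΣW sinα = 695.9 kN/m
Resisting = 164.3 + 972.5·tan20.9° = 164.3 + 371.4 = 535.6 kN/m
FS = 535.6 / 695.9 = 0.770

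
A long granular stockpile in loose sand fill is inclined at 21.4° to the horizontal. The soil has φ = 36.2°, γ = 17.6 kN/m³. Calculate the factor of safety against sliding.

FS = 1.87

For a dry cohesionless infinite slope the factor of safety is FS = tanφ / tanβ.
FS = tan36.2° / tan21.4° = 0.7319 / 0.3919 = 1.868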